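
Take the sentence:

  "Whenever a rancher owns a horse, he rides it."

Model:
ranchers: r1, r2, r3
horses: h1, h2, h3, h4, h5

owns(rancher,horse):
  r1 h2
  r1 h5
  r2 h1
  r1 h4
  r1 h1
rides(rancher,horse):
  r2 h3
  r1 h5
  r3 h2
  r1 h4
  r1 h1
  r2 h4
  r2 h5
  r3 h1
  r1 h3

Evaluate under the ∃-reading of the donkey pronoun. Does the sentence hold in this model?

False

"it" takes "a horse" as antecedent — a donkey pronoun bound across the clause boundary.
Weak reading: every rancher r with some owns-horse has at least one owns-horse h such that rides(r,h).
Per rancher: r1:✓  r2:✗
r2 has no witness among its owns-horses.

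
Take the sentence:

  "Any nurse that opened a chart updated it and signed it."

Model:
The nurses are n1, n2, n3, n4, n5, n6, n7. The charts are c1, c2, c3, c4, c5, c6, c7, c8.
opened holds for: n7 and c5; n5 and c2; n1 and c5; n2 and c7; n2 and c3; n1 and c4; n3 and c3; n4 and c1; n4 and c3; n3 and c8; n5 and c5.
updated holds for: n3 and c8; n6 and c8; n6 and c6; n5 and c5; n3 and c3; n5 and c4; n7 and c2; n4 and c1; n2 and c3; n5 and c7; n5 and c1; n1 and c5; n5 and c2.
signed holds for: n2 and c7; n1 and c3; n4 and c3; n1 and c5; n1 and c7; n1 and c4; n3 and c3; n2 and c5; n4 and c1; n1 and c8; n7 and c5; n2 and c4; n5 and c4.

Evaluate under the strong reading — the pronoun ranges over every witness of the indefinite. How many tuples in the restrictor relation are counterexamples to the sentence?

8

"it" takes "a chart" as antecedent — a donkey pronoun bound across the clause boundary.
Strong reading: for every (n,c) with opened(n,c), updated(n,c) ∧ signed(n,c).
Restrictor pairs: (n1,c4) ✗  (n1,c5) ✓  (n2,c3) ✗  (n2,c7) ✗  (n3,c3) ✓  (n3,c8) ✗  (n4,c1) ✓  (n4,c3) ✗  (n5,c2) ✗  (n5,c5) ✗  (n7,c5) ✗
Counterexamples (restrictor pairs failing the scope): 8.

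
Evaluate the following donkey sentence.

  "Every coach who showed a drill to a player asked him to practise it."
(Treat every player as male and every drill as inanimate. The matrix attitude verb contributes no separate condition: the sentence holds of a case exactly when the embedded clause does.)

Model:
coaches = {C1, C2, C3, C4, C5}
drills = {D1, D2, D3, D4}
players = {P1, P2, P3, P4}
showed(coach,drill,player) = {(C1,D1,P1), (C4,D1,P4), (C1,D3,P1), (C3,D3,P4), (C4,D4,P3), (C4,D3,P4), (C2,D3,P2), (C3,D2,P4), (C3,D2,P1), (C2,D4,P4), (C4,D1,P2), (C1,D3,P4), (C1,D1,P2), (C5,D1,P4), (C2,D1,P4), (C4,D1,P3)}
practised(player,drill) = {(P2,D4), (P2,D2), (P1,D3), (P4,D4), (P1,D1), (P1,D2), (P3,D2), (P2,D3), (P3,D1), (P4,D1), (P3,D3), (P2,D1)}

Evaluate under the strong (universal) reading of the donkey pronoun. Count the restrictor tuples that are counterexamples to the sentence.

"him" takes "a player" as antecedent and "it" takes "a drill"; both are donkey pronouns co-varying with the restrictor.
Strong reading: for every (c,d,p) with showed(c,d,p), practised(p,d).
Restrictor triples: (C1,D1,P1)→practised(P1,D1) ✓  (C1,D1,P2)→practised(P2,D1) ✓  (C1,D3,P1)→practised(P1,D3) ✓  (C1,D3,P4)→practised(P4,D3) ✗  (C2,D1,P4)→practised(P4,D1) ✓  (C2,D3,P2)→practised(P2,D3) ✓  (C2,D4,P4)→practised(P4,D4) ✓  (C3,D2,P1)→practised(P1,D2) ✓  (C3,D2,P4)→practised(P4,D2) ✗  (C3,D3,P4)→practised(P4,D3) ✗  (C4,D1,P2)→practised(P2,D1) ✓  (C4,D1,P3)→practised(P3,D1) ✓  (C4,D1,P4)→practised(P4,D1) ✓  (C4,D3,P4)→practised(P4,D3) ✗  (C4,D4,P3)→practised(P3,D4) ✗  (C5,D1,P4)→practised(P4,D1) ✓
Counterexamples (restrictor triples failing the scope): 5.

5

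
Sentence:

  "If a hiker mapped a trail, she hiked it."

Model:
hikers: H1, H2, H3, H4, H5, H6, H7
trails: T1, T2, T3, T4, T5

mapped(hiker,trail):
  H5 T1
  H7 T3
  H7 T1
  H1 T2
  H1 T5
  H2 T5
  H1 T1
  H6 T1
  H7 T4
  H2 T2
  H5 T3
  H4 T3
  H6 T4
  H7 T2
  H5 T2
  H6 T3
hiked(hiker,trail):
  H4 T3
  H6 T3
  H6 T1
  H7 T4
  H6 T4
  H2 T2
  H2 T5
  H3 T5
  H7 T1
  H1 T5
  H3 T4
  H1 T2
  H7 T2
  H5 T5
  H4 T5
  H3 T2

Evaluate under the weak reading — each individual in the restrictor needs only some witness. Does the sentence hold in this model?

False

"it" takes "a trail" as antecedent — a donkey pronoun bound across the clause boundary.
Weak reading: every hiker h with some mapped-trail has at least one mapped-trail t such that hiked(h,t).
Per hiker: H1:✓  H2:✓  H4:✓  H5:✗  H6:✓  H7:✓
H5 has no witness among its mapped-trails.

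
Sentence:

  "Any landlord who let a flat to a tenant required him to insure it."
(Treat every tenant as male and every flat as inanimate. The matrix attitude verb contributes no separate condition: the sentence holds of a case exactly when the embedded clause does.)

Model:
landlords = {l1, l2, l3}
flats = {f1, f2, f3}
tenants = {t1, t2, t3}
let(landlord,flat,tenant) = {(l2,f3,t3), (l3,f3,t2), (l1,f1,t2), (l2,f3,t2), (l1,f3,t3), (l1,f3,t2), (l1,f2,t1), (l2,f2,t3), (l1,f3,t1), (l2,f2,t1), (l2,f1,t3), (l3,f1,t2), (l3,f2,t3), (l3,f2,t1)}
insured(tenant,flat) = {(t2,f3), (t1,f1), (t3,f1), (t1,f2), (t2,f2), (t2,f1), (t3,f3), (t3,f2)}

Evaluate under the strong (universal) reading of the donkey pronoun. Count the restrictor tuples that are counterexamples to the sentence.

1

"him" takes "a tenant" as antecedent and "it" takes "a flat"; both are donkey pronouns co-varying with the restrictor.
Strong reading: for every (l,f,t) with let(l,f,t), insured(t,f).
Restrictor triples: (l1,f1,t2)→insured(t2,f1) ✓  (l1,f2,t1)→insured(t1,f2) ✓  (l1,f3,t1)→insured(t1,f3) ✗  (l1,f3,t2)→insured(t2,f3) ✓  (l1,f3,t3)→insured(t3,f3) ✓  (l2,f1,t3)→insured(t3,f1) ✓  (l2,f2,t1)→insured(t1,f2) ✓  (l2,f2,t3)→insured(t3,f2) ✓  (l2,f3,t2)→insured(t2,f3) ✓  (l2,f3,t3)→insured(t3,f3) ✓  (l3,f1,t2)→insured(t2,f1) ✓  (l3,f2,t1)→insured(t1,f2) ✓  (l3,f2,t3)→insured(t3,f2) ✓  (l3,f3,t2)→insured(t2,f3) ✓
Counterexamples (restrictor triples failing the scope): 1.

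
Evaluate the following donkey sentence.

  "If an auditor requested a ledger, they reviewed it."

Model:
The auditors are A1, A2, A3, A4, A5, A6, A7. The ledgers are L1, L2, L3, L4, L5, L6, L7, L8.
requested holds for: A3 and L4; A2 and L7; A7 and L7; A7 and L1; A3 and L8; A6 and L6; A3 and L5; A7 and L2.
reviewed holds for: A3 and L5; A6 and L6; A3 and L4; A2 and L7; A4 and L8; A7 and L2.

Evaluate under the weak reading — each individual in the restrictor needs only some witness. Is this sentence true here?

"it" takes "a ledger" as antecedent — a donkey pronoun bound across the clause boundary.
Weak reading: every auditor a with some requested-ledger has at least one requested-ledger l such that reviewed(a,l).
Per auditor: A2:✓  A3:✓  A6:✓  A7:✓
Every auditor in the restrictor has a witness.

True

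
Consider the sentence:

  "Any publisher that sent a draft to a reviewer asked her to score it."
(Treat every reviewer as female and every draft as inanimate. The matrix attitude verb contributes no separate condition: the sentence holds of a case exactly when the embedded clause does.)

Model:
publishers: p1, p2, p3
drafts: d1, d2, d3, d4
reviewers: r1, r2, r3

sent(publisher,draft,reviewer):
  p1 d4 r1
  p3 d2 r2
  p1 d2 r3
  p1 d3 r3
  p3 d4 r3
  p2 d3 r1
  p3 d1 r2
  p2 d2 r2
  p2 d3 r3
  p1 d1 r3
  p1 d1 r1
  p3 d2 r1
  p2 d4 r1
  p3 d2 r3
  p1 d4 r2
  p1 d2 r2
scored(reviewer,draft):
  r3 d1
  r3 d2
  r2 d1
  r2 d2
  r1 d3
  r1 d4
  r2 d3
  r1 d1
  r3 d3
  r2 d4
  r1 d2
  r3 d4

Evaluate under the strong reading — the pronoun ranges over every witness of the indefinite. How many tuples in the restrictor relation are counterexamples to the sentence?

"her" takes "a reviewer" as antecedent and "it" takes "a draft"; both are donkey pronouns co-varying with the restrictor.
Strong reading: for every (p,d,r) with sent(p,d,r), scored(r,d).
Restrictor triples: (p1,d1,r1)→scored(r1,d1) ✓  (p1,d1,r3)→scored(r3,d1) ✓  (p1,d2,r2)→scored(r2,d2) ✓  (p1,d2,r3)→scored(r3,d2) ✓  (p1,d3,r3)→scored(r3,d3) ✓  (p1,d4,r1)→scored(r1,d4) ✓  (p1,d4,r2)→scored(r2,d4) ✓  (p2,d2,r2)→scored(r2,d2) ✓  (p2,d3,r1)→scored(r1,d3) ✓  (p2,d3,r3)→scored(r3,d3) ✓  (p2,d4,r1)→scored(r1,d4) ✓  (p3,d1,r2)→scored(r2,d1) ✓  (p3,d2,r1)→scored(r1,d2) ✓  (p3,d2,r2)→scored(r2,d2) ✓  (p3,d2,r3)→scored(r3,d2) ✓  (p3,d4,r3)→scored(r3,d4) ✓
Counterexamples (restrictor triples failing the scope): 0.

0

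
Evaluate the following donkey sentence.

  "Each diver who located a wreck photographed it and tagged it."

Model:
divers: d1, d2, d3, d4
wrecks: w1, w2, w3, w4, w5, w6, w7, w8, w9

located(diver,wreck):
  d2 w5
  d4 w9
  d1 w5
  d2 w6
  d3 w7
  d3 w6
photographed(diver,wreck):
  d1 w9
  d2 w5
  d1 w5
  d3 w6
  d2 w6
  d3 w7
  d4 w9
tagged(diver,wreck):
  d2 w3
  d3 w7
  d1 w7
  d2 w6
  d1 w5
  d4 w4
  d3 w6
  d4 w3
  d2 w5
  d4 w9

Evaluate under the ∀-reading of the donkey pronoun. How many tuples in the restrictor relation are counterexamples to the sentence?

"it" takes "a wreck" as antecedent — a donkey pronoun bound across the clause boundary.
Strong reading: for every (d,w) with located(d,w), photographed(d,w) ∧ tagged(d,w).
Restrictor pairs: (d1,w5) ✓  (d2,w5) ✓  (d2,w6) ✓  (d3,w6) ✓  (d3,w7) ✓  (d4,w9) ✓
Counterexamples (restrictor pairs failing the scope): 0.

0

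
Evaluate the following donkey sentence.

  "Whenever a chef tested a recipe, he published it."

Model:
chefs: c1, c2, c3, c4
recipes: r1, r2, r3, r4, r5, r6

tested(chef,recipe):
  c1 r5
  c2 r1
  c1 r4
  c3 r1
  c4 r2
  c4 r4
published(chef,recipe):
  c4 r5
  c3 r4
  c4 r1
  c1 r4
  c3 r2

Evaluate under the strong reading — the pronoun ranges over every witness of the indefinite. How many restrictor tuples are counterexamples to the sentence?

"it" takes "a recipe" as antecedent — a donkey pronoun bound across the clause boundary.
Strong reading: for every (c,r) with tested(c,r), published(c,r).
Restrictor pairs: (c1,r4) ✓  (c1,r5) ✗  (c2,r1) ✗  (c3,r1) ✗  (c4,r2) ✗  (c4,r4) ✗
Counterexamples (restrictor pairs failing the scope): 5.

5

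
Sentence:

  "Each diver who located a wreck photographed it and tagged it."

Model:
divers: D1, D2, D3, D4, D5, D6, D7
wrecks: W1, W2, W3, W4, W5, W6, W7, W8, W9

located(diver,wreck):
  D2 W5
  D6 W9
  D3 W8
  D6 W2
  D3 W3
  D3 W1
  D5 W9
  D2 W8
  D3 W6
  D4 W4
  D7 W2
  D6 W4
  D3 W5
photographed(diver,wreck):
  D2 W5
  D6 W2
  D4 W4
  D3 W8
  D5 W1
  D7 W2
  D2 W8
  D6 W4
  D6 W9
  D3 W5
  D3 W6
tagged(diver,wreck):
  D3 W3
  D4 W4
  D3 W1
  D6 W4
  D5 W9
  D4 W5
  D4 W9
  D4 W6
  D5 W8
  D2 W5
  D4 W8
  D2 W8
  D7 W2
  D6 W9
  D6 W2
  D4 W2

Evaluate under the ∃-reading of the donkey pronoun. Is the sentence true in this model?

False

"it" takes "a wreck" as antecedent — a donkey pronoun bound across the clause boundary.
Weak reading: every diver d with some located-wreck has at least one located-wreck w such that photographed(d,w) ∧ tagged(d,w).
Per diver: D2:✓  D3:✗  D4:✓  D5:✗  D6:✓  D7:✓
D3 has no witness among its located-wrecks.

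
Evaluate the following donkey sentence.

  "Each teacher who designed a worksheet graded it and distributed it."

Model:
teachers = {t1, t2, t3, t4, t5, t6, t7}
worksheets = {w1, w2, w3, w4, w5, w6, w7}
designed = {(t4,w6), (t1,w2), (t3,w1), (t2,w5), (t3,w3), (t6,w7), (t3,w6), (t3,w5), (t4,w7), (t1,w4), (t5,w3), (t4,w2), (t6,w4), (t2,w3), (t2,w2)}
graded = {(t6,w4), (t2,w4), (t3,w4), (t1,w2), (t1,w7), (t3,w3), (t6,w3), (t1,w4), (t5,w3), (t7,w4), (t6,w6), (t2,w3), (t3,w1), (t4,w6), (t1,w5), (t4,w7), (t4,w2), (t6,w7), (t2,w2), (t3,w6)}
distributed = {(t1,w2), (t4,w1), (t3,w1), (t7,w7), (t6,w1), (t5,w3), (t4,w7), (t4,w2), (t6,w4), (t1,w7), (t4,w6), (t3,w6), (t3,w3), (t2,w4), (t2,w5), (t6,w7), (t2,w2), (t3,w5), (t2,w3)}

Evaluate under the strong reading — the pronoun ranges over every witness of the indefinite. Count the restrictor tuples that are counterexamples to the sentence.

3

"it" takes "a worksheet" as antecedent — a donkey pronoun bound across the clause boundary.
Strong reading: for every (t,w) with designed(t,w), graded(t,w) ∧ distributed(t,w).
Restrictor pairs: (t1,w2) ✓  (t1,w4) ✗  (t2,w2) ✓  (t2,w3) ✓  (t2,w5) ✗  (t3,w1) ✓  (t3,w3) ✓  (t3,w5) ✗  (t3,w6) ✓  (t4,w2) ✓  (t4,w6) ✓  (t4,w7) ✓  (t5,w3) ✓  (t6,w4) ✓  (t6,w7) ✓
Counterexamples (restrictor pairs failing the scope): 3.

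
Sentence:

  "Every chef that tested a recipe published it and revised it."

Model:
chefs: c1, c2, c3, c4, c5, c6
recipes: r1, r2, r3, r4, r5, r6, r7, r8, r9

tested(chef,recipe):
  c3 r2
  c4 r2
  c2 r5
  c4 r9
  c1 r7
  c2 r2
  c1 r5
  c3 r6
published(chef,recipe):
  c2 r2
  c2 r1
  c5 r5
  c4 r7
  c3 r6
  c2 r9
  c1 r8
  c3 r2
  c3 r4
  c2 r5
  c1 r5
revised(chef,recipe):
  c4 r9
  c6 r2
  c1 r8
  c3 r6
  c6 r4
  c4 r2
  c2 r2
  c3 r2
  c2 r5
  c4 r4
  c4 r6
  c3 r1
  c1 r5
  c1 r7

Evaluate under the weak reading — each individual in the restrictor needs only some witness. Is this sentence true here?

False

"it" takes "a recipe" as antecedent — a donkey pronoun bound across the clause boundary.
Weak reading: every chef c with some tested-recipe has at least one tested-recipe r such that published(c,r) ∧ revised(c,r).
Per chef: c1:✓  c2:✓  c3:✓  c4:✗
c4 has no witness among its tested-recipes.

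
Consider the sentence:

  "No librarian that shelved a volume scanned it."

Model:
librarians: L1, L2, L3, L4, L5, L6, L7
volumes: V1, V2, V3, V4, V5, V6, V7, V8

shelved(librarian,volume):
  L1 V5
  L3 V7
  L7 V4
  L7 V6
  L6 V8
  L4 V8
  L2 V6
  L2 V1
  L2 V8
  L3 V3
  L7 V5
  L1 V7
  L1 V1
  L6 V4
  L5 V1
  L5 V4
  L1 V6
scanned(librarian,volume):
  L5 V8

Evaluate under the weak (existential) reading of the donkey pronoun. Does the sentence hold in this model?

True

"it" takes "a volume" as antecedent — a donkey pronoun bound across the clause boundary.
Truth condition: for no (l,v) with shelved(l,v) does scanned(l,v) hold.
Restrictor pairs — does the scope hold? (L1,V1):fails  (L1,V5):fails  (L1,V6):fails  (L1,V7):fails  (L2,V1):fails  (L2,V6):fails  (L2,V8):fails  (L3,V3):fails  (L3,V7):fails  (L4,V8):fails  (L5,V1):fails  (L5,V4):fails  (L6,V4):fails  (L6,V8):fails  (L7,V4):fails  (L7,V5):fails  (L7,V6):fails
Scope holds for no restrictor pair, so the sentence is true.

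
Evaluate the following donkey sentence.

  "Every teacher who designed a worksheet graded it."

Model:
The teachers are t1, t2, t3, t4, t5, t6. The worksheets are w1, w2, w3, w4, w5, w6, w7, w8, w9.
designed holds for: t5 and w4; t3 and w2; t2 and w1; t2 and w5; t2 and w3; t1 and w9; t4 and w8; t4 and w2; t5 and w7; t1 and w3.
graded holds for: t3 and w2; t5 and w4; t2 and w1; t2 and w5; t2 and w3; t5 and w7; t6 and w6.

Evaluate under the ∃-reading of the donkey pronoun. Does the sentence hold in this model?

False

"it" takes "a worksheet" as antecedent — a donkey pronoun bound across the clause boundary.
Weak reading: every teacher t with some designed-worksheet has at least one designed-worksheet w such that graded(t,w).
Per teacher: t1:✗  t2:✓  t3:✓  t4:✗  t5:✓
t1 has no witness among its designed-worksheets.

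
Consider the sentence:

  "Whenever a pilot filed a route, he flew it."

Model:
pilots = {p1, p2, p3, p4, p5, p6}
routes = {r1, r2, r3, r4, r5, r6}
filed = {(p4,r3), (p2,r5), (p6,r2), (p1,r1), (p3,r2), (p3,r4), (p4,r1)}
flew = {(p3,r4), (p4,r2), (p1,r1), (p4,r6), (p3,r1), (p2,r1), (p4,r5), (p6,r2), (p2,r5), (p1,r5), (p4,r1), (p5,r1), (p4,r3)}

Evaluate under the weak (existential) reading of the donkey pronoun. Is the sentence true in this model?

True

"it" takes "a route" as antecedent — a donkey pronoun bound across the clause boundary.
Weak reading: every pilot p with some filed-route has at least one filed-route r such that flew(p,r).
Per pilot: p1:✓  p2:✓  p3:✓  p4:✓  p6:✓
Every pilot in the restrictor has a witness.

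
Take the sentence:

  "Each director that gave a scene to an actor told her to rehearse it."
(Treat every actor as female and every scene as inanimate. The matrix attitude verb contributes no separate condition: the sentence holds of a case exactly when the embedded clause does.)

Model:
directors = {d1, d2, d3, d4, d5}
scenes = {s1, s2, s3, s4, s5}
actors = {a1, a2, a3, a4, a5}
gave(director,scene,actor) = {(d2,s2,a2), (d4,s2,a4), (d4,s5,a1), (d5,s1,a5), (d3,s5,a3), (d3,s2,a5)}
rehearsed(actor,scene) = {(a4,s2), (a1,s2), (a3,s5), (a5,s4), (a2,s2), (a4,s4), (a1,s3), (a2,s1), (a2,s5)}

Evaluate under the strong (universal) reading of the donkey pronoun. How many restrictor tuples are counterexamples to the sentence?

3

"her" takes "an actor" as antecedent and "it" takes "a scene"; both are donkey pronouns co-varying with the restrictor.
Strong reading: for every (d,s,a) with gave(d,s,a), rehearsed(a,s).
Restrictor triples: (d2,s2,a2)→rehearsed(a2,s2) ✓  (d3,s2,a5)→rehearsed(a5,s2) ✗  (d3,s5,a3)→rehearsed(a3,s5) ✓  (d4,s2,a4)→rehearsed(a4,s2) ✓  (d4,s5,a1)→rehearsed(a1,s5) ✗  (d5,s1,a5)→rehearsed(a5,s1) ✗
Counterexamples (restrictor triples failing the scope): 3.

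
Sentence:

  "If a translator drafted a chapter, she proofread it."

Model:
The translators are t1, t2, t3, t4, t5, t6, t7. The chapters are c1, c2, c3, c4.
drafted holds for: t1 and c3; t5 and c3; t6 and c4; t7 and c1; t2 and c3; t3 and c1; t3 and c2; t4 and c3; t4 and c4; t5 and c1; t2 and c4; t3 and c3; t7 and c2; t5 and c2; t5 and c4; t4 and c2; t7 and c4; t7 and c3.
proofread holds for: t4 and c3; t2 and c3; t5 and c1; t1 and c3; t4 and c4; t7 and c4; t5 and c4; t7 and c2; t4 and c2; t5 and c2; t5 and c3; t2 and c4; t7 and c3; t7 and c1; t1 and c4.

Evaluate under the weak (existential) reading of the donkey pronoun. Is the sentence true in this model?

False

"it" takes "a chapter" as antecedent — a donkey pronoun bound across the clause boundary.
Weak reading: every translator t with some drafted-chapter has at least one drafted-chapter c such that proofread(t,c).
Per translator: t1:✓  t2:✓  t3:✗  t4:✓  t5:✓  t6:✗  t7:✓
t3 has no witness among its drafted-chapters.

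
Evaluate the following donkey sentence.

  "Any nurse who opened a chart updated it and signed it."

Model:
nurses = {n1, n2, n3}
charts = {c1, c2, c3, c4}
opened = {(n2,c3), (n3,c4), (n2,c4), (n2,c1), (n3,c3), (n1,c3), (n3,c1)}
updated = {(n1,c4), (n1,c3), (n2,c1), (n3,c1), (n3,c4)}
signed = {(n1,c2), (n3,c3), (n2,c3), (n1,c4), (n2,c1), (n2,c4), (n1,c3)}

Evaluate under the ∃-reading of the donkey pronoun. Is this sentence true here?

False

"it" takes "a chart" as antecedent — a donkey pronoun bound across the clause boundary.
Weak reading: every nurse n with some opened-chart has at least one opened-chart c such that updated(n,c) ∧ signed(n,c).
Per nurse: n1:✓  n2:✓  n3:✗
n3 has no witness among its opened-charts.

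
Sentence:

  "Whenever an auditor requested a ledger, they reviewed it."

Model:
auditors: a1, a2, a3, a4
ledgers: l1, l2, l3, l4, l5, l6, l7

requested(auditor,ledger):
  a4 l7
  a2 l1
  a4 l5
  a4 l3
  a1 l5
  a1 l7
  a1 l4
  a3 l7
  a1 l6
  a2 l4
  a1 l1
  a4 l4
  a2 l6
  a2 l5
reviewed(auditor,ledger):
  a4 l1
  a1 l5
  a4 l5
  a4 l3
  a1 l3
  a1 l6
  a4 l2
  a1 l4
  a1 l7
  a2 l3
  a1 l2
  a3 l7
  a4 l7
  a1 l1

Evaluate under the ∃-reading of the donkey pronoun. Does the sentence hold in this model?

"it" takes "a ledger" as antecedent — a donkey pronoun bound across the clause boundary.
Weak reading: every auditor a with some requested-ledger has at least one requested-ledger l such that reviewed(a,l).
Per auditor: a1:✓  a2:✗  a3:✓  a4:✓
a2 has no witness among its requested-ledgers.

False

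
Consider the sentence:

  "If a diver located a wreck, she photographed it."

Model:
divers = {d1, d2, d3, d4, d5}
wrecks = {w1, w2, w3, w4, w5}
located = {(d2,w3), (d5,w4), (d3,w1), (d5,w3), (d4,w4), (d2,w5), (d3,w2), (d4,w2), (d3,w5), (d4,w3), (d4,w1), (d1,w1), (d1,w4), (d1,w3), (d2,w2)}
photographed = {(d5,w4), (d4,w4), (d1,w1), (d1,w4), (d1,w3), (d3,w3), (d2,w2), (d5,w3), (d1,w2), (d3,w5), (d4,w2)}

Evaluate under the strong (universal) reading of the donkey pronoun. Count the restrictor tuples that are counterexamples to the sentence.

"it" takes "a wreck" as antecedent — a donkey pronoun bound across the clause boundary.
Strong reading: for every (d,w) with located(d,w), photographed(d,w).
Restrictor pairs: (d1,w1) ✓  (d1,w3) ✓  (d1,w4) ✓  (d2,w2) ✓  (d2,w3) ✗  (d2,w5) ✗  (d3,w1) ✗  (d3,w2) ✗  (d3,w5) ✓  (d4,w1) ✗  (d4,w2) ✓  (d4,w3) ✗  (d4,w4) ✓  (d5,w3) ✓  (d5,w4) ✓
Counterexamples (restrictor pairs failing the scope): 6.

6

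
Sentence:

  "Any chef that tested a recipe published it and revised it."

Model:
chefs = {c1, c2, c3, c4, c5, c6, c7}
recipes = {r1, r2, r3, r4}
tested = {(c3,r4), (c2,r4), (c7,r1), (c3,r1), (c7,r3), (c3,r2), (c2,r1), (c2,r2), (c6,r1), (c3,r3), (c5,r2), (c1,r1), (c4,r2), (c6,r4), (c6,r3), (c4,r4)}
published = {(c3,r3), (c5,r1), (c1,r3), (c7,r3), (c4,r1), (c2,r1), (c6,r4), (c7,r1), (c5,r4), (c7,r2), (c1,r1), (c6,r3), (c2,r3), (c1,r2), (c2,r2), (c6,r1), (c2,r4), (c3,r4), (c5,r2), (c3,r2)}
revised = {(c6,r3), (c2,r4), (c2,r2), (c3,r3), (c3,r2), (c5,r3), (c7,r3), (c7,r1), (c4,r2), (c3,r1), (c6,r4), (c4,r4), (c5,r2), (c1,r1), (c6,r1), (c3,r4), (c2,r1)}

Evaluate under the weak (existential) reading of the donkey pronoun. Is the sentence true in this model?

"it" takes "a recipe" as antecedent — a donkey pronoun bound across the clause boundary.
Weak reading: every chef c with some tested-recipe has at least one tested-recipe r such that published(c,r) ∧ revised(c,r).
Per chef: c1:✓  c2:✓  c3:✓  c4:✗  c5:✓  c6:✓  c7:✓
c4 has no witness among its tested-recipes.

False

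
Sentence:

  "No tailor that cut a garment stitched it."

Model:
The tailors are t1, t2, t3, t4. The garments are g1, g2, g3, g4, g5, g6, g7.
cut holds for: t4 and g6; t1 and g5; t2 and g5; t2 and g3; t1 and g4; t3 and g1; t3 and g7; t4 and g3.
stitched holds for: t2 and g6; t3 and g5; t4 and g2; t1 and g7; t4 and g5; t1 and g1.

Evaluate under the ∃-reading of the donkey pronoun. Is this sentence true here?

True

"it" takes "a garment" as antecedent — a donkey pronoun bound across the clause boundary.
Truth condition: for no (t,g) with cut(t,g) does stitched(t,g) hold.
Restrictor pairs — does the scope hold? (t1,g4):fails  (t1,g5):fails  (t2,g3):fails  (t2,g5):fails  (t3,g1):fails  (t3,g7):fails  (t4,g3):fails  (t4,g6):fails
Scope holds for no restrictor pair, so the sentence is true.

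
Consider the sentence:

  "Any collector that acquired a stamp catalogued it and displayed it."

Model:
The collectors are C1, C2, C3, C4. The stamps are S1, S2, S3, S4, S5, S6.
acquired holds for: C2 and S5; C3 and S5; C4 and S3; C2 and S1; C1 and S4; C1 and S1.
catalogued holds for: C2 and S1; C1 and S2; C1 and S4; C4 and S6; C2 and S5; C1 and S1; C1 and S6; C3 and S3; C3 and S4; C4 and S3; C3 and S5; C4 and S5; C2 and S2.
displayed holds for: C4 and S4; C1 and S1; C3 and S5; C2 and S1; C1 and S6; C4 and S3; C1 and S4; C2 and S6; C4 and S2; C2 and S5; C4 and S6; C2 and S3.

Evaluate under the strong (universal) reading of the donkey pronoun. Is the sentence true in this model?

True

"it" takes "a stamp" as antecedent — a donkey pronoun bound across the clause boundary.
Strong reading: for every (c,s) with acquired(c,s), catalogued(c,s) ∧ displayed(c,s).
Restrictor pairs: (C1,S1) ✓  (C1,S4) ✓  (C2,S1) ✓  (C2,S5) ✓  (C3,S5) ✓  (C4,S3) ✓
Every restrictor pair satisfies the scope.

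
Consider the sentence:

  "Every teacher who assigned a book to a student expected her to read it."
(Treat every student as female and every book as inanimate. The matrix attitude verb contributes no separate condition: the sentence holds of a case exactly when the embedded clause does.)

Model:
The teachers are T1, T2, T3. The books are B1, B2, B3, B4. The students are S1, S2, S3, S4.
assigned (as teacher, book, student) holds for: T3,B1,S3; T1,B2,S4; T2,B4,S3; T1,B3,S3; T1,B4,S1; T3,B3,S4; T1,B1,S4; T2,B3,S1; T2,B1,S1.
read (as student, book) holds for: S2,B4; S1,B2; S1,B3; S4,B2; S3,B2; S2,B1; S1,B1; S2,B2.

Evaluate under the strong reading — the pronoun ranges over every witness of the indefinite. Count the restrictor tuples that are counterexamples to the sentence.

"her" takes "a student" as antecedent and "it" takes "a book"; both are donkey pronouns co-varying with the restrictor.
Strong reading: for every (t,b,s) with assigned(t,b,s), read(s,b).
Restrictor triples: (T1,B1,S4)→read(S4,B1) ✗  (T1,B2,S4)→read(S4,B2) ✓  (T1,B3,S3)→read(S3,B3) ✗  (T1,B4,S1)→read(S1,B4) ✗  (T2,B1,S1)→read(S1,B1) ✓  (T2,B3,S1)→read(S1,B3) ✓  (T2,B4,S3)→read(S3,B4) ✗  (T3,B1,S3)→read(S3,B1) ✗  (T3,B3,S4)→read(S4,B3) ✗
Counterexamples (restrictor triples failing the scope): 6.

6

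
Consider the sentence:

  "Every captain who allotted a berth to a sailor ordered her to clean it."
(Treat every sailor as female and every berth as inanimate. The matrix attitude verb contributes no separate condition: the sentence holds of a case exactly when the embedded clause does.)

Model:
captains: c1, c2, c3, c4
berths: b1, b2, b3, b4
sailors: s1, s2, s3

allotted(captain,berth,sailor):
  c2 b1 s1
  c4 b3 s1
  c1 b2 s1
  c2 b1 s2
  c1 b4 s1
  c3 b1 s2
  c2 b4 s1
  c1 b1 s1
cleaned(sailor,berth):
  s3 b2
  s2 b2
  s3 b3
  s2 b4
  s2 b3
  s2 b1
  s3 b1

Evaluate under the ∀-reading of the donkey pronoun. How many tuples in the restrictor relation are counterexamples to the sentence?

"her" takes "a sailor" as antecedent and "it" takes "a berth"; both are donkey pronouns co-varying with the restrictor.
Strong reading: for every (c,b,s) with allotted(c,b,s), cleaned(s,b).
Restrictor triples: (c1,b1,s1)→cleaned(s1,b1) ✗  (c1,b2,s1)→cleaned(s1,b2) ✗  (c1,b4,s1)→cleaned(s1,b4) ✗  (c2,b1,s1)→cleaned(s1,b1) ✗  (c2,b1,s2)→cleaned(s2,b1) ✓  (c2,b4,s1)→cleaned(s1,b4) ✗  (c3,b1,s2)→cleaned(s2,b1) ✓  (c4,b3,s1)→cleaned(s1,b3) ✗
Counterexamples (restrictor triples failing the scope): 6.

6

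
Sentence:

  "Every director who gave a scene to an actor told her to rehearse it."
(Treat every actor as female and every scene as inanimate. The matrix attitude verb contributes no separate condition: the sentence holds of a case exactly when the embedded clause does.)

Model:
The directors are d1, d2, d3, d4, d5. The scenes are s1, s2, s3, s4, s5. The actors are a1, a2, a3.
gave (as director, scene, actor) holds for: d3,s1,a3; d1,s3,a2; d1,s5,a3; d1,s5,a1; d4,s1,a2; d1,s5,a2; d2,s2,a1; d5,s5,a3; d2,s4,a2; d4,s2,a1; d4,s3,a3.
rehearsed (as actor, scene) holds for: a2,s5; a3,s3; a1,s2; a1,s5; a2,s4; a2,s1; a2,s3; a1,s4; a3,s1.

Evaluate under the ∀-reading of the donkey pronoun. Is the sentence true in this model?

"her" takes "an actor" as antecedent and "it" takes "a scene"; both are donkey pronouns co-varying with the restrictor.
Strong reading: for every (d,s,a) with gave(d,s,a), rehearsed(a,s).
Restrictor triples: (d1,s3,a2)→rehearsed(a2,s3) ✓  (d1,s5,a1)→rehearsed(a1,s5) ✓  (d1,s5,a2)→rehearsed(a2,s5) ✓  (d1,s5,a3)→rehearsed(a3,s5) ✗  (d2,s2,a1)→rehearsed(a1,s2) ✓  (d2,s4,a2)→rehearsed(a2,s4) ✓  (d3,s1,a3)→rehearsed(a3,s1) ✓  (d4,s1,a2)→rehearsed(a2,s1) ✓  (d4,s2,a1)→rehearsed(a1,s2) ✓  (d4,s3,a3)→rehearsed(a3,s3) ✓  (d5,s5,a3)→rehearsed(a3,s5) ✗
Counterexample: (d1,s5,a3) — rehearsed(a3,s5) does not hold.

False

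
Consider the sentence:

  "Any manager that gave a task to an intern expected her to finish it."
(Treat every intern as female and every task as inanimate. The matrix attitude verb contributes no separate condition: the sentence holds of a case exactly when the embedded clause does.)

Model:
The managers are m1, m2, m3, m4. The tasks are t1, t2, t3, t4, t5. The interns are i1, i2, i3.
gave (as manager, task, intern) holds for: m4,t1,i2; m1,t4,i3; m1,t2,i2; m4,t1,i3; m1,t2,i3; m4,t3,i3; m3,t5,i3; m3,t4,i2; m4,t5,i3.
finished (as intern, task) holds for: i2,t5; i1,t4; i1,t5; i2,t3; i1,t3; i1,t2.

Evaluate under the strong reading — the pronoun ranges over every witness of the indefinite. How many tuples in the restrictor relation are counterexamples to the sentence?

"her" takes "an intern" as antecedent and "it" takes "a task"; both are donkey pronouns co-varying with the restrictor.
Strong reading: for every (m,t,i) with gave(m,t,i), finished(i,t).
Restrictor triples: (m1,t2,i2)→finished(i2,t2) ✗  (m1,t2,i3)→finished(i3,t2) ✗  (m1,t4,i3)→finished(i3,t4) ✗  (m3,t4,i2)→finished(i2,t4) ✗  (m3,t5,i3)→finished(i3,t5) ✗  (m4,t1,i2)→finished(i2,t1) ✗  (m4,t1,i3)→finished(i3,t1) ✗  (m4,t3,i3)→finished(i3,t3) ✗  (m4,t5,i3)→finished(i3,t5) ✗
Counterexamples (restrictor triples failing the scope): 9.

9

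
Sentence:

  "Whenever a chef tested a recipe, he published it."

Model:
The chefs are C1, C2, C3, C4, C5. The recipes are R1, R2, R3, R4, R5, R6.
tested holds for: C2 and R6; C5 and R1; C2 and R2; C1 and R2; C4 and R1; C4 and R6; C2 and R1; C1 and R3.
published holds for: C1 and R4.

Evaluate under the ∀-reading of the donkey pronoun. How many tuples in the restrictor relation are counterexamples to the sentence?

"it" takes "a recipe" as antecedent — a donkey pronoun bound across the clause boundary.
Strong reading: for every (c,r) with tested(c,r), published(c,r).
Restrictor pairs: (C1,R2) ✗  (C1,R3) ✗  (C2,R1) ✗  (C2,R2) ✗  (C2,R6) ✗  (C4,R1) ✗  (C4,R6) ✗  (C5,R1) ✗
Counterexamples (restrictor pairs failing the scope): 8.

8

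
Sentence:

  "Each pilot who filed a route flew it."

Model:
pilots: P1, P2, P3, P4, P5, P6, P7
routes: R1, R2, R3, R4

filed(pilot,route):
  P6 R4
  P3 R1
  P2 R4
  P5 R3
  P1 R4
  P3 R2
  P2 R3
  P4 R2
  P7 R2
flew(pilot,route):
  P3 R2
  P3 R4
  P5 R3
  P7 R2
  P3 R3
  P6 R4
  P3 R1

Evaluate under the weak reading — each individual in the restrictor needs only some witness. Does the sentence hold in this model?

False

"it" takes "a route" as antecedent — a donkey pronoun bound across the clause boundary.
Weak reading: every pilot p with some filed-route has at least one filed-route r such that flew(p,r).
Per pilot: P1:✗  P2:✗  P3:✓  P4:✗  P5:✓  P6:✓  P7:✓
P1 has no witness among its filed-routes.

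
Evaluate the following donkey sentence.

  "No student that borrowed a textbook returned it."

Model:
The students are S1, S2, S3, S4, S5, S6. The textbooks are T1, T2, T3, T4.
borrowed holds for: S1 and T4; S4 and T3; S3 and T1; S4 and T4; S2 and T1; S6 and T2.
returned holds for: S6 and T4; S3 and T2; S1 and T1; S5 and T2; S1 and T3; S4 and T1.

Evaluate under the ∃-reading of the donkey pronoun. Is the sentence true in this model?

"it" takes "a textbook" as antecedent — a donkey pronoun bound across the clause boundary.
Truth condition: for no (s,t) with borrowed(s,t) does returned(s,t) hold.
Restrictor pairs — does the scope hold? (S1,T4):fails  (S2,T1):fails  (S3,T1):fails  (S4,T3):fails  (S4,T4):fails  (S6,T2):fails
Scope holds for no restrictor pair, so the sentence is true.

True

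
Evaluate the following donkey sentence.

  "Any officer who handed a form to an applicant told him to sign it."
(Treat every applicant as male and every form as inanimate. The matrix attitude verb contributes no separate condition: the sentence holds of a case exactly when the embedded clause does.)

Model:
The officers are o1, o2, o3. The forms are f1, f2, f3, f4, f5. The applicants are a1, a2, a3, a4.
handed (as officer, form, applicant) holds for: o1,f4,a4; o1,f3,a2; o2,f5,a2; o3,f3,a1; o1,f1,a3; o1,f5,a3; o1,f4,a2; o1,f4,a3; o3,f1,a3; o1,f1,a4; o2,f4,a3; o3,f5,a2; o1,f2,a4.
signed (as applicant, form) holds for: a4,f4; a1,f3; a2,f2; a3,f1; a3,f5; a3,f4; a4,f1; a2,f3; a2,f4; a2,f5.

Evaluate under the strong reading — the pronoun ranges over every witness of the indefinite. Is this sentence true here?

"him" takes "an applicant" as antecedent and "it" takes "a form"; both are donkey pronouns co-varying with the restrictor.
Strong reading: for every (o,f,a) with handed(o,f,a), signed(a,f).
Restrictor triples: (o1,f1,a3)→signed(a3,f1) ✓  (o1,f1,a4)→signed(a4,f1) ✓  (o1,f2,a4)→signed(a4,f2) ✗  (o1,f3,a2)→signed(a2,f3) ✓  (o1,f4,a2)→signed(a2,f4) ✓  (o1,f4,a3)→signed(a3,f4) ✓  (o1,f4,a4)→signed(a4,f4) ✓  (o1,f5,a3)→signed(a3,f5) ✓  (o2,f4,a3)→signed(a3,f4) ✓  (o2,f5,a2)→signed(a2,f5) ✓  (o3,f1,a3)→signed(a3,f1) ✓  (o3,f3,a1)→signed(a1,f3) ✓  (o3,f5,a2)→signed(a2,f5) ✓
Counterexample: (o1,f2,a4) — signed(a4,f2) does not hold.

False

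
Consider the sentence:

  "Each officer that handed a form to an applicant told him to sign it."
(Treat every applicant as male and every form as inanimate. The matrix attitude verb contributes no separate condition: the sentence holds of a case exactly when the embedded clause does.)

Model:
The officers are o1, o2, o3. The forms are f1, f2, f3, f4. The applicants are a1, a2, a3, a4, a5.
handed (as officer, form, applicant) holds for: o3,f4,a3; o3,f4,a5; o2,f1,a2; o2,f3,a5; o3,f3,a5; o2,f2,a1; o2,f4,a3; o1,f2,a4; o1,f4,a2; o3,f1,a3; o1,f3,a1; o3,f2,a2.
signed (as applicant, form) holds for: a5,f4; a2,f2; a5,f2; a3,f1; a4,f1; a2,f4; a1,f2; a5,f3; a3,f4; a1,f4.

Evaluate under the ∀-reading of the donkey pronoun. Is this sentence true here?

False

"him" takes "an applicant" as antecedent and "it" takes "a form"; both are donkey pronouns co-varying with the restrictor.
Strong reading: for every (o,f,a) with handed(o,f,a), signed(a,f).
Restrictor triples: (o1,f2,a4)→signed(a4,f2) ✗  (o1,f3,a1)→signed(a1,f3) ✗  (o1,f4,a2)→signed(a2,f4) ✓  (o2,f1,a2)→signed(a2,f1) ✗  (o2,f2,a1)→signed(a1,f2) ✓  (o2,f3,a5)→signed(a5,f3) ✓  (o2,f4,a3)→signed(a3,f4) ✓  (o3,f1,a3)→signed(a3,f1) ✓  (o3,f2,a2)→signed(a2,f2) ✓  (o3,f3,a5)→signed(a5,f3) ✓  (o3,f4,a3)→signed(a3,f4) ✓  (o3,f4,a5)→signed(a5,f4) ✓
Counterexample: (o1,f2,a4) — signed(a4,f2) does not hold.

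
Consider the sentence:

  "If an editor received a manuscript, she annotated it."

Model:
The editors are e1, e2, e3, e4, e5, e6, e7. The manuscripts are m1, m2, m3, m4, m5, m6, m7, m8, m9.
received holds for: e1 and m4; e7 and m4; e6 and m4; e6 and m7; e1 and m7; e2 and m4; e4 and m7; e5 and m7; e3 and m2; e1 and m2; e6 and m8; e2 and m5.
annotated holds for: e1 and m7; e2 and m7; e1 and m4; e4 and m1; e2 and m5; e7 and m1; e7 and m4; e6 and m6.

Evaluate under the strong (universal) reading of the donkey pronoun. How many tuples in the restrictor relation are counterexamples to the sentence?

"it" takes "a manuscript" as antecedent — a donkey pronoun bound across the clause boundary.
Strong reading: for every (e,m) with received(e,m), annotated(e,m).
Restrictor pairs: (e1,m2) ✗  (e1,m4) ✓  (e1,m7) ✓  (e2,m4) ✗  (e2,m5) ✓  (e3,m2) ✗  (e4,m7) ✗  (e5,m7) ✗  (e6,m4) ✗  (e6,m7) ✗  (e6,m8) ✗  (e7,m4) ✓
Counterexamples (restrictor pairs failing the scope): 8.

8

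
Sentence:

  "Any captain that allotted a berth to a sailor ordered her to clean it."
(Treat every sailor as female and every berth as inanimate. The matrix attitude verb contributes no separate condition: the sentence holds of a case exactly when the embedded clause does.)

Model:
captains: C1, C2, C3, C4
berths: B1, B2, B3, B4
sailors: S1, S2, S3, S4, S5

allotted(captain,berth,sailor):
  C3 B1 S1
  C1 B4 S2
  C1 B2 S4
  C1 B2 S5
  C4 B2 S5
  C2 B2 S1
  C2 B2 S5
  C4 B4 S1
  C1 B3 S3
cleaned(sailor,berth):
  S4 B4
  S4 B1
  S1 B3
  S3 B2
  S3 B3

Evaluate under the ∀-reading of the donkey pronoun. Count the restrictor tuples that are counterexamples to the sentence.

"her" takes "a sailor" as antecedent and "it" takes "a berth"; both are donkey pronouns co-varying with the restrictor.
Strong reading: for every (c,b,s) with allotted(c,b,s), cleaned(s,b).
Restrictor triples: (C1,B2,S4)→cleaned(S4,B2) ✗  (C1,B2,S5)→cleaned(S5,B2) ✗  (C1,B3,S3)→cleaned(S3,B3) ✓  (C1,B4,S2)→cleaned(S2,B4) ✗  (C2,B2,S1)→cleaned(S1,B2) ✗  (C2,B2,S5)→cleaned(S5,B2) ✗  (C3,B1,S1)→cleaned(S1,B1) ✗  (C4,B2,S5)→cleaned(S5,B2) ✗  (C4,B4,S1)→cleaned(S1,B4) ✗
Counterexamples (restrictor triples failing the scope): 8.

8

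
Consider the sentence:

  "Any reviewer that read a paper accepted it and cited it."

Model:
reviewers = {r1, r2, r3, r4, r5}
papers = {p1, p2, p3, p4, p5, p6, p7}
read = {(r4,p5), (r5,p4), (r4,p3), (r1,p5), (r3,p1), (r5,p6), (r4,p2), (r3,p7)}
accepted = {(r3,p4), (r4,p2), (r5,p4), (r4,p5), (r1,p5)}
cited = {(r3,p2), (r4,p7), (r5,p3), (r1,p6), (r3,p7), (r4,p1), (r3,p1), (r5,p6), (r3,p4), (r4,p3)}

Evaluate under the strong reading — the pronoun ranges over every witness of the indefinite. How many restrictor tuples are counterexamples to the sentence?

"it" takes "a paper" as antecedent — a donkey pronoun bound across the clause boundary.
Strong reading: for every (r,p) with read(r,p), accepted(r,p) ∧ cited(r,p).
Restrictor pairs: (r1,p5) ✗  (r3,p1) ✗  (r3,p7) ✗  (r4,p2) ✗  (r4,p3) ✗  (r4,p5) ✗  (r5,p4) ✗  (r5,p6) ✗
Counterexamples (restrictor pairs failing the scope): 8.

8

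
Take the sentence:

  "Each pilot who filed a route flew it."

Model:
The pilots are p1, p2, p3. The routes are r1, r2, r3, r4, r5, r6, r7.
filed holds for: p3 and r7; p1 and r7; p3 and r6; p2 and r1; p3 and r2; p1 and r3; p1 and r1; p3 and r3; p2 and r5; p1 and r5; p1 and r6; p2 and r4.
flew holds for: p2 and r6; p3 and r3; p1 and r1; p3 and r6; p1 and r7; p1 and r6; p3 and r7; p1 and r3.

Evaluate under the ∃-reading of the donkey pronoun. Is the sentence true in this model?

"it" takes "a route" as antecedent — a donkey pronoun bound across the clause boundary.
Weak reading: every pilot p with some filed-route has at least one filed-route r such that flew(p,r).
Per pilot: p1:✓  p2:✗  p3:✓
p2 has no witness among its filed-routes.

False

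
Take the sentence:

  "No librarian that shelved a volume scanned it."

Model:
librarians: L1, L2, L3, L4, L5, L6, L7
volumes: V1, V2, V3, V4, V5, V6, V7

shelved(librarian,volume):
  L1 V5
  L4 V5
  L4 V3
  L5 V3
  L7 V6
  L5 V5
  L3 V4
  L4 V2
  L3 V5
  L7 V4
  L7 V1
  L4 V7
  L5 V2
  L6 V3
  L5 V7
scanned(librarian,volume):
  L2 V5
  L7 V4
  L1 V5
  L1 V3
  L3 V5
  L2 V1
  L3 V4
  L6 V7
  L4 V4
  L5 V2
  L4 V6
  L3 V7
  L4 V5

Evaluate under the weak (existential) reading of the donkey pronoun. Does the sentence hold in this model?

False

"it" takes "a volume" as antecedent — a donkey pronoun bound across the clause boundary.
Truth condition: for no (l,v) with shelved(l,v) does scanned(l,v) hold.
Restrictor pairs — does the scope hold? (L1,V5):holds  (L3,V4):holds  (L3,V5):holds  (L4,V2):fails  (L4,V3):fails  (L4,V5):holds  (L4,V7):fails  (L5,V2):holds  (L5,V3):fails  (L5,V5):fails  (L5,V7):fails  (L6,V3):fails  (L7,V1):fails  (L7,V4):holds  (L7,V6):fails
Scope holds for 6 pair(s), so the sentence is false.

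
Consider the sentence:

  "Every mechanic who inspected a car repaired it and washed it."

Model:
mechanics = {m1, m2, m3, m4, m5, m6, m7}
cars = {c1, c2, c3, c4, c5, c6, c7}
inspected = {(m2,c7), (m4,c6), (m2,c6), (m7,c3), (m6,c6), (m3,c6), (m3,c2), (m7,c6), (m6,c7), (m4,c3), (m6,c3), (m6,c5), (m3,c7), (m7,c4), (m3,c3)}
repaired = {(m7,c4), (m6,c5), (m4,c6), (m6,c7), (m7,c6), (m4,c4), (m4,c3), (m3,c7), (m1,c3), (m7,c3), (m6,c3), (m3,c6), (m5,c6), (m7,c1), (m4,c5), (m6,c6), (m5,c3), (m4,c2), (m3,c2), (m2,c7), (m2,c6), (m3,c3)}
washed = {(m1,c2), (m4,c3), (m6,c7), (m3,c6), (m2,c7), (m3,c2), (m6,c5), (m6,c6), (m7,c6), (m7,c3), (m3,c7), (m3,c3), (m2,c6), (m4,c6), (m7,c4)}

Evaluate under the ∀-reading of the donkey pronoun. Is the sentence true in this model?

"it" takes "a car" as antecedent — a donkey pronoun bound across the clause boundary.
Strong reading: for every (m,c) with inspected(m,c), repaired(m,c) ∧ washed(m,c).
Restrictor pairs: (m2,c6) ✓  (m2,c7) ✓  (m3,c2) ✓  (m3,c3) ✓  (m3,c6) ✓  (m3,c7) ✓  (m4,c3) ✓  (m4,c6) ✓  (m6,c3) ✗  (m6,c5) ✓  (m6,c6) ✓  (m6,c7) ✓  (m7,c3) ✓  (m7,c4) ✓  (m7,c6) ✓
Counterexample: (m6,c3) is in inspected but fails the scope.

False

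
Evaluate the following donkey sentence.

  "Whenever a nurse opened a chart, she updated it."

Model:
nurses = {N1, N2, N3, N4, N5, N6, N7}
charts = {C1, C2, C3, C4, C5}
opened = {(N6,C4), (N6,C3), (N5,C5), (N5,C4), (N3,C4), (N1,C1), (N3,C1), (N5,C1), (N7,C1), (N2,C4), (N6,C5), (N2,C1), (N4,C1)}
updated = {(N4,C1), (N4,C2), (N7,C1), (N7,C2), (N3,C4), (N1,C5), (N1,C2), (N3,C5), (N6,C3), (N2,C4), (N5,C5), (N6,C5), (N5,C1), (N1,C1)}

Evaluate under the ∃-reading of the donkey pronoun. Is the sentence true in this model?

True

"it" takes "a chart" as antecedent — a donkey pronoun bound across the clause boundary.
Weak reading: every nurse n with some opened-chart has at least one opened-chart c such that updated(n,c).
Per nurse: N1:✓  N2:✓  N3:✓  N4:✓  N5:✓  N6:✓  N7:✓
Every nurse in the restrictor has a witness.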